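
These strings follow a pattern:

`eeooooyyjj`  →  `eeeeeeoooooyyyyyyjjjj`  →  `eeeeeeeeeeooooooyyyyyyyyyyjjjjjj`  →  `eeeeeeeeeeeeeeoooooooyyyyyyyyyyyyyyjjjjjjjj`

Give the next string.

Reading off run lengths: e runs 2, 6, 10, 14; o runs 4, 5, 6, 7; y runs 2, 6, 10, 14; j runs 2, 4, 6, 8 — each is linear in n (n = 1, 2, …).
For the next term, n = 5, so the run lengths are 18, 8, 18, 10.

eeeeeeeeeeeeeeeeeeooooooooyyyyyyyyyyyyyyyyyyjjjjjjjjjj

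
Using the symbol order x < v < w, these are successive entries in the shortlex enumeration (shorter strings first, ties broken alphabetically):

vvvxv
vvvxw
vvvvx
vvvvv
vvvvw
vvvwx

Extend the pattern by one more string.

Treat vvvwx as a base-3 numeral over the given alphabet and add one, carrying through any trailing w's.

vvvwv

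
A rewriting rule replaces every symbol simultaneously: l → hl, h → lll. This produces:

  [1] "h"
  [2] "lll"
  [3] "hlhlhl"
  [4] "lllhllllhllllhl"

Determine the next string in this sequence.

hlhlhllllhlhlhlhllllhlhlhlhllllhl

Replace each of the 15 characters of lllhllllhllllhl in place — hl hl hl lll hl hl hl hl lll hl hl hl hl lll hl — and concatenate.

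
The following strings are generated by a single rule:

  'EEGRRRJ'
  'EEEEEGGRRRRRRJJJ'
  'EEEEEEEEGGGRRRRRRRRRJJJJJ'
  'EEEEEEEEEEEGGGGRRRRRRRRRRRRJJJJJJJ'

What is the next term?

EEEEEEEEEEEEEEGGGGGRRRRRRRRRRRRRRRJJJJJJJJJ

Each string has the form E^{3n-1} G^{n} R^{3n} J^{2n-1} (n = 1, 2, …).
At n = 5 the blocks have lengths 14, 5, 15, 9.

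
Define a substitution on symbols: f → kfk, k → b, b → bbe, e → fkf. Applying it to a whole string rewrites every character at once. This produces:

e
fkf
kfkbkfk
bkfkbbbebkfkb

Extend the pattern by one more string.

φ(bkfkbbbebkfkb) expands symbol-by-symbol to bbe b kfk b bbe bbe bbe fkf bbe b kfk b bbe; joining the 13 pieces gives the next term.

bbebkfkbbbebbebbefkfbbebkfkbbbe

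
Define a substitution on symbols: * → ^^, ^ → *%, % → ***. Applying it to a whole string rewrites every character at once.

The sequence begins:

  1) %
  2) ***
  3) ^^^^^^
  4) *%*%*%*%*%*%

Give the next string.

Apply φ to *%*%*%*%*%*% symbol by symbol: *→^^, %→***, *→^^, %→***, *→^^, %→***, *→^^, %→***, *→^^, %→***, *→^^, %→***; joined: ^^ *** ^^ *** ^^ *** ^^ *** ^^ *** ^^ ***.

^^***^^***^^***^^***^^***^^***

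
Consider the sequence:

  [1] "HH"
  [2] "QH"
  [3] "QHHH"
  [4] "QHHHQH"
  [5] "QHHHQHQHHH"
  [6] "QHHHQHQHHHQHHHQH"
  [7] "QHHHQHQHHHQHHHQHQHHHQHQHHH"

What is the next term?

From term 3 onward, concatenate the last term with the second-to-last: QH·HH = QHHH, QHHH·QH = QHHHQH, …
The next term joins QHHHQHQHHHQHHHQHQHHHQHQHHH and QHHHQHQHHHQHHHQH.

QHHHQHQHHHQHHHQHQHHHQHQHHHQHHHQHQHHHQHHHQH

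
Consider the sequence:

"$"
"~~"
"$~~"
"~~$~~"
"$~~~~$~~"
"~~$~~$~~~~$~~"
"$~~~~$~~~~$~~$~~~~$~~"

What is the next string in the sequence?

From term 3 onward, concatenate the second-to-last term with the last: $·~~ = $~~, ~~·$~~ = ~~$~~, …
So term 8 is ~~$~~$~~~~$~~·$~~~~$~~~~$~~$~~~~$~~.

~~$~~$~~~~$~~$~~~~$~~~~$~~$~~~~$~~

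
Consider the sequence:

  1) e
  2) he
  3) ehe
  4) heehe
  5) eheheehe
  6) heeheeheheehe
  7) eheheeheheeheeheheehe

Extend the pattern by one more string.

Each term (from the third on) is the two preceding terms concatenated in order: term 3 = e·he = ehe.
Continuing: heeheeheheehe · eheheeheheeheeheheehe gives term 8.

heeheeheheeheeheheeheheeheeheheehe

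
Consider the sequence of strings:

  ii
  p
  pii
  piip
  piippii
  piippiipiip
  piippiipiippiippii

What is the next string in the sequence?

This is a Fibonacci-style word recurrence s(k) = s(k−1)·s(k−2): e.g. p·ii = pii.
The next term joins piippiipiippiippii and piippiipiip.

piippiipiippiippiipiippiipiip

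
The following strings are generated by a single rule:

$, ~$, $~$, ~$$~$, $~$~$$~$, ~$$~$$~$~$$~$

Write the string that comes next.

$~$~$$~$~$$~$$~$~$$~$

Each term (from the third on) is the two preceding terms concatenated in order: term 3 = $·~$ = $~$.
The next term joins $~$~$$~$ and ~$$~$$~$~$$~$.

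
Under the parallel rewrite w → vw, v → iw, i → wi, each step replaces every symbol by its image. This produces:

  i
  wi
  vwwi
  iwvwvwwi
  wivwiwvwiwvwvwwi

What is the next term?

vwwiiwvwwivwiwvwwivwiwvwiwvwvwwi

Replace each of the 16 characters of wivwiwvwiwvwvwwi in place — vw wi iw vw wi vw iw vw wi vw iw vw iw vw vw wi — and concatenate.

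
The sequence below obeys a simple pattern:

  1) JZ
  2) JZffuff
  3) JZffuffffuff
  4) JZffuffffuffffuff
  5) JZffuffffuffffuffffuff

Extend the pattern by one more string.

JZffuffffuffffuffffuffffuff

Every step adds ffuff to the end: s(k+1) = s(k)·ffuff.
One more step from JZffuffffuffffuffffuff gives the answer.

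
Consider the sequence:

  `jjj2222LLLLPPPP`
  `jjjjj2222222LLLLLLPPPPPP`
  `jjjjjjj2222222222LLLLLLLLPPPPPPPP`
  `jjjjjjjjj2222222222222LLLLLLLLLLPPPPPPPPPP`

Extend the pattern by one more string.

The n-th term is 2n-1 j's then 3n-2 2's then 2n L's then 2n P's, where the shown terms are n = 2, 3, 4, 5.
Setting n = 6 gives 11, 16, 12, 12 characters in each block.

jjjjjjjjjjj2222222222222222LLLLLLLLLLLLPPPPPPPPPPPP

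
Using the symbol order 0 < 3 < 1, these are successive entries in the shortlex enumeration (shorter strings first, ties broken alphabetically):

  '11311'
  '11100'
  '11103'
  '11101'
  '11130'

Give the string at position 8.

11110

Continuing the enumeration 3 steps past 11130: 11130 → 11133 → 11131 → (answer).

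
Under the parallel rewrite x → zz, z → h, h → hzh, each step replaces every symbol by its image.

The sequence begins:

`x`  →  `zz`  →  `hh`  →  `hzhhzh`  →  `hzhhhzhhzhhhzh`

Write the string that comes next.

Replace each of the 14 characters of hzhhhzhhzhhhzh in place — hzh h hzh hzh hzh h hzh hzh h hzh hzh hzh h hzh — and concatenate.

hzhhhzhhzhhzhhhzhhzhhhzhhzhhzhhhzh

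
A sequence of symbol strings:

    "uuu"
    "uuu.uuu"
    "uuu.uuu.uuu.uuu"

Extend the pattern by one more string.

Each string is two copies of the previous one joined by '.'.
So the next term is two copies of uuu.uuu.uuu.uuu with '.' between the halves.

uuu.uuu.uuu.uuu.uuu.uuu.uuu.uuu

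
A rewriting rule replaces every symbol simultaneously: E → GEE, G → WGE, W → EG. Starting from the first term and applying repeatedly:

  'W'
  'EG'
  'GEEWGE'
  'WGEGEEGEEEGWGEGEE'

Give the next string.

φ(WGEGEEGEEEGWGEGEE) expands symbol-by-symbol to EG WGE GEE WGE GEE GEE WGE GEE GEE GEE WGE EG WGE GEE WGE GEE GEE; joining the 17 pieces gives the next term.

EGWGEGEEWGEGEEGEEWGEGEEGEEGEEWGEEGWGEGEEWGEGEEGEE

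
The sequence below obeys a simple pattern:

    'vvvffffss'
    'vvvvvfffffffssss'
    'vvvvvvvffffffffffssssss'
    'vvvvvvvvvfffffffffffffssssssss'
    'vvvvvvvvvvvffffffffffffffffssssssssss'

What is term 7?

vvvvvvvvvvvvvvvffffffffffffffffffffffssssssssssssss

The n-th term is 2n-1 v's then 3n-2 f's then 2n-2 s's, where the shown terms are n = 2, 3, 4, 5, 6.
Setting n = 8 gives 15, 22, 14 characters in each block.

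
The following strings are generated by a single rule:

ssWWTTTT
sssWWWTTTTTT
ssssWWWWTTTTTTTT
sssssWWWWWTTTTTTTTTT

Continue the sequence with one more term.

ssssssWWWWWWTTTTTTTTTTTT

Each string has the form s^{n} W^{n} T^{2n}, where the shown terms are n = 2, 3, 4, 5.
At n = 6 the blocks have lengths 6, 6, 12.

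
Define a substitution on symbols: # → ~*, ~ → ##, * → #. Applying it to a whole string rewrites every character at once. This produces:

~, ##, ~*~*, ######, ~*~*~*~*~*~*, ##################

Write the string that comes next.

Rewriting the 18 symbols of ################## one by one yields ~* ~* ~* ~* ~* ~* ~* ~* ~* ~* ~* ~* ~* ~* ~* ~* ~* ~*; concatenated:

~*~*~*~*~*~*~*~*~*~*~*~*~*~*~*~*~*~*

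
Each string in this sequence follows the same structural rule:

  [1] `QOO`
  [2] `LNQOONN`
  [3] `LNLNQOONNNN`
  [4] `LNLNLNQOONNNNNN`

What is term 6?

LNLNLNLNLNQOONNNNNNNNNN

Every step adds LN to the front and NN to the end of the previous string.
From LNLNLNQOONNNNNN, 2 further steps: LNLNLNQOONNNNNN → LNLNLNLNQOONNNNNNNN → (answer).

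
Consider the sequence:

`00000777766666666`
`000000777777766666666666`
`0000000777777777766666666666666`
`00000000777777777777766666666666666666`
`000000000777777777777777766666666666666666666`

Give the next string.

The n-th term is n+3 0's then 3n-2 7's then 3n+2 6's, where the shown terms are n = 2, 3, 4, 5, 6.
At n = 7 the blocks have lengths 10, 19, 23.

0000000000777777777777777777766666666666666666666666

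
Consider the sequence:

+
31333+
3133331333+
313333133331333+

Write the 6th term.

Every step adds 31333 at the front: s(k+1) = 31333·s(k).
From 313333133331333+, 2 further steps: 313333133331333+ → 31333313333133331333+ → (answer).

3133331333313333133331333+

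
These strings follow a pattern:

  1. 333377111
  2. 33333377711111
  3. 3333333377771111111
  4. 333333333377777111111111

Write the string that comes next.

33333333333377777711111111111

Term n consists of 2n 3's, followed by n 7's, followed by 2n-1 1's, where the shown terms are n = 2, 3, 4, 5.
Setting n = 6 gives 12, 6, 11 characters in each block.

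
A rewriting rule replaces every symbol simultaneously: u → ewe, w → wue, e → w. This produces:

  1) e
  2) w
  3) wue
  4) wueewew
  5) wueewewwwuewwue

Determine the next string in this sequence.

Replace each of the 15 characters of wueewewwwuewwue in place — wue ewe w w wue w wue wue wue ewe w wue wue ewe w — and concatenate.

wueewewwwuewwuewuewueewewwuewueewew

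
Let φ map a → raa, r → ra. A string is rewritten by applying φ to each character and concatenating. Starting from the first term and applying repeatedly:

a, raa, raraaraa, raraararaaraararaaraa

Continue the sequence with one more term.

Rewriting the 21 symbols of raraararaaraararaaraa one by one yields ra raa ra raa raa ra raa ra raa raa ra raa raa ra raa ra raa raa ra raa raa; concatenated:

raraararaaraararaararaaraararaaraararaararaaraararaaraa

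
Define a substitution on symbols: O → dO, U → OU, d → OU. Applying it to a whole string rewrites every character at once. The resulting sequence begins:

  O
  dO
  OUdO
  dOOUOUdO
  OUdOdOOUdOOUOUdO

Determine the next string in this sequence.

dOOUOUdOOUdOdOOUOUdOdOOUdOOUOUdO

Applying the rule to each of the 16 symbols of OUdOdOOUdOOUOUdO gives the pieces dO OU OU dO OU dO dO OU OU dO dO OU dO OU OU dO, which concatenate to the answer.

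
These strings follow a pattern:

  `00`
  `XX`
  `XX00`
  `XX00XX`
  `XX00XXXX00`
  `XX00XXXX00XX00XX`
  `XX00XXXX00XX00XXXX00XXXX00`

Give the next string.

XX00XXXX00XX00XXXX00XXXX00XX00XXXX00XX00XX

Each term (from the third on) is the previous term followed by the one before it: term 3 = XX·00 = XX00.
So term 8 is XX00XXXX00XX00XXXX00XXXX00·XX00XXXX00XX00XX.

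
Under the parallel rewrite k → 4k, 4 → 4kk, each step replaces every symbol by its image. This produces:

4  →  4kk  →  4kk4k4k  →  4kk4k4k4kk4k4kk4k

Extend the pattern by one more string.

Applying the rule to each of the 17 symbols of 4kk4k4k4kk4k4kk4k gives the pieces 4kk 4k 4k 4kk 4k 4kk 4k 4kk 4k 4k 4kk 4k 4kk 4k 4k 4kk 4k, which concatenate to the answer.

4kk4k4k4kk4k4kk4k4kk4k4k4kk4k4kk4k4k4kk4k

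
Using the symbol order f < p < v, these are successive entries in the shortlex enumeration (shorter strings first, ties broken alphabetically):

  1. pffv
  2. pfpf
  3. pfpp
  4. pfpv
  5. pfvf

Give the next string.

pfvp

Treat pfvf as a base-3 numeral over the given alphabet and add one, carrying through any trailing v's.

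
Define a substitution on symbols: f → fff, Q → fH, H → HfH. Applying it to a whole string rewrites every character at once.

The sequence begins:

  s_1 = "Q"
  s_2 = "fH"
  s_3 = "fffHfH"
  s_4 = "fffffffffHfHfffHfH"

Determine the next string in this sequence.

Applying the rule to each of the 18 symbols of fffffffffHfHfffHfH gives the pieces fff fff fff fff fff fff fff fff fff HfH fff HfH fff fff fff HfH fff HfH, which concatenate to the answer.

fffffffffffffffffffffffffffHfHfffHfHfffffffffHfHfffHfH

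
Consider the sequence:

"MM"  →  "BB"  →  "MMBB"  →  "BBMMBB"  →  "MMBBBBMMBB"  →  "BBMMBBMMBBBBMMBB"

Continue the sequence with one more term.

Each term (from the third on) is the two preceding terms concatenated in order: term 3 = MM·BB = MMBB.
Continuing: MMBBBBMMBB · BBMMBBMMBBBBMMBB gives term 7.

MMBBBBMMBBBBMMBBMMBBBBMMBB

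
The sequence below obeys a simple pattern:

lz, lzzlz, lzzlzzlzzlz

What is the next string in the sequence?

lzzlzzlzzlzzlzzlzzlzzlz

s(k+1) = s(k)·z·s(k) — each term doubles the last with 'z' between the halves.
So the next term is two copies of lzzlzzlzzlz with 'z' between the halves.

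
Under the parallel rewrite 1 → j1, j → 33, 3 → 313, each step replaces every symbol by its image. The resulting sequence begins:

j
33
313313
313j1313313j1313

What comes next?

Rewriting the 16 symbols of 313j1313313j1313 one by one yields 313 j1 313 33 j1 313 j1 313 313 j1 313 33 j1 313 j1 313; concatenated:

313j131333j1313j1313313j131333j1313j1313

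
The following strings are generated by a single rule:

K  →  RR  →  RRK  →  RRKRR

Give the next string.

From term 3 onward, concatenate the last term with the second-to-last: RR·K = RRK, RRK·RR = RRKRR, …
The next term joins RRKRR and RRK.

RRKRRRRK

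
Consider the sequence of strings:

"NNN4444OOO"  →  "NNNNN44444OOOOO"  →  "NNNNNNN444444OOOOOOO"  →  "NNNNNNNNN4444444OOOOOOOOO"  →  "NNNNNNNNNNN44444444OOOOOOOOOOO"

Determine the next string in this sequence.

Each string has the form N^{2n-1} 4^{n+2} O^{2n-1}, where the shown terms are n = 2, 3, 4, 5, 6.
Setting n = 7 gives 13, 9, 13 characters in each block.

NNNNNNNNNNNNN444444444OOOOOOOOOOOOO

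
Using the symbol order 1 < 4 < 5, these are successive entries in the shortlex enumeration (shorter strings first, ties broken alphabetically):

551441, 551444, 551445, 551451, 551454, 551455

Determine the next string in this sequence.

Find the rightmost character of 551455 below 5, bump it to the next letter, and reset everything to its right to 1.

551511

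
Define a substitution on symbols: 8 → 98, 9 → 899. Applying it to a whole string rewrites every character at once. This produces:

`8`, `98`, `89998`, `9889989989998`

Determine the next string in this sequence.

Rewriting the 13 symbols of 9889989989998 one by one yields 899 98 98 899 899 98 899 899 98 899 899 899 98; concatenated:

8999898899899988998999889989989998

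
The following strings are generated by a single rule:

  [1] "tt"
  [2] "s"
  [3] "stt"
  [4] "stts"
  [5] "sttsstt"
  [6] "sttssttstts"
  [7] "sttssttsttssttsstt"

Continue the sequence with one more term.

This is a Fibonacci-style word recurrence s(k) = s(k−1)·s(k−2): e.g. s·tt = stt.
The next term joins sttssttsttssttsstt and sttssttstts.

sttssttsttssttssttsttssttstts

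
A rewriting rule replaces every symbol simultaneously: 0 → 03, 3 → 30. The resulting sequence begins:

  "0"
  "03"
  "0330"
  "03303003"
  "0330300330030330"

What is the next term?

Replace each of the 16 characters of 0330300330030330 in place — 03 30 30 03 30 03 03 30 30 03 03 30 03 30 30 03 — and concatenate.

03303003300303303003033003303003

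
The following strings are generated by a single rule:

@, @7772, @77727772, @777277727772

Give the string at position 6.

The strings grow by a fixed suffix 7772 each time.
From @777277727772, 2 further steps: @777277727772 → @7772777277727772 → (answer).

@77727772777277727772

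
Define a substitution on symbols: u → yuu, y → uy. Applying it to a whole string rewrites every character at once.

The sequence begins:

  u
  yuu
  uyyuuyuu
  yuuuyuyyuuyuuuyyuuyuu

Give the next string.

Replace each of the 21 characters of yuuuyuyyuuyuuuyyuuyuu in place — uy yuu yuu yuu uy yuu uy uy yuu yuu uy yuu yuu yuu uy uy yuu yuu uy yuu yuu — and concatenate.

uyyuuyuuyuuuyyuuuyuyyuuyuuuyyuuyuuyuuuyuyyuuyuuuyyuuyuu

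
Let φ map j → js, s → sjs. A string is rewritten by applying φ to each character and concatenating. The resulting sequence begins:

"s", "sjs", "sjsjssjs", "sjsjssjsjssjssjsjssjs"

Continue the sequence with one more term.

sjsjssjsjssjssjsjssjsjssjssjsjssjssjsjssjsjssjssjsjssjs

φ(sjsjssjsjssjssjsjssjs) expands symbol-by-symbol to sjs js sjs js sjs sjs js sjs js sjs sjs js sjs sjs js sjs js sjs sjs js sjs; joining the 21 pieces gives the next term.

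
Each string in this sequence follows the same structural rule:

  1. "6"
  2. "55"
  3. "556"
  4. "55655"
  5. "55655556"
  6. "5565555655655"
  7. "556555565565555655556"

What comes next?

From term 3 onward, concatenate the last term with the second-to-last: 55·6 = 556, 556·55 = 55655, …
Continuing: 556555565565555655556 · 5565555655655 gives term 8.

5565555655655556555565565555655655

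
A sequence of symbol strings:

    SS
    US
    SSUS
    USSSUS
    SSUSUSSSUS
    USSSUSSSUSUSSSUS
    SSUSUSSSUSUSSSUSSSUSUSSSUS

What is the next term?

USSSUSSSUSUSSSUSSSUSUSSSUSUSSSUSSSUSUSSSUS

From term 3 onward, concatenate the second-to-last term with the last: SS·US = SSUS, US·SSUS = USSSUS, …
So term 8 is USSSUSSSUSUSSSUS·SSUSUSSSUSUSSSUSSSUSUSSSUS.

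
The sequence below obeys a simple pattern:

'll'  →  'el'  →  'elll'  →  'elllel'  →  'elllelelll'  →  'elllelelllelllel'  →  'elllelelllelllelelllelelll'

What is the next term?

This is a Fibonacci-style word recurrence s(k) = s(k−1)·s(k−2): e.g. el·ll = elll.
The next term joins elllelelllelllelelllelelll and elllelelllelllel.

elllelelllelllelelllelelllelllelelllelllel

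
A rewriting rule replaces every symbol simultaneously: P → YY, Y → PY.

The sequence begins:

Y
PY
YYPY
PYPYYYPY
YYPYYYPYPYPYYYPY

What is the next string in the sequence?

Applying the rule to each of the 16 symbols of YYPYYYPYPYPYYYPY gives the pieces PY PY YY PY PY PY YY PY YY PY YY PY PY PY YY PY, which concatenate to the answer.

PYPYYYPYPYPYYYPYYYPYYYPYPYPYYYPY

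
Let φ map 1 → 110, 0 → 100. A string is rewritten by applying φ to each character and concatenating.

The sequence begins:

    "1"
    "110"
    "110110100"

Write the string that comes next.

Apply φ to 110110100 symbol by symbol: 1→110, 1→110, 0→100, 1→110, 1→110, 0→100, 1→110, 0→100, 0→100; joined: 110 110 100 110 110 100 110 100 100.

110110100110110100110100100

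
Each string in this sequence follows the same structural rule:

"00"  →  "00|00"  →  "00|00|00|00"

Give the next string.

00|00|00|00|00|00|00|00

Each string is two copies of the previous one joined by '|'.
So the next term is two copies of 00|00|00|00 with '|' between the halves.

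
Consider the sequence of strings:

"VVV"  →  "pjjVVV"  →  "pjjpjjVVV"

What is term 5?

The strings grow by a fixed prefix pjj each time.
From pjjpjjVVV, 2 further steps: pjjpjjVVV → pjjpjjpjjVVV → (answer).

pjjpjjpjjpjjVVV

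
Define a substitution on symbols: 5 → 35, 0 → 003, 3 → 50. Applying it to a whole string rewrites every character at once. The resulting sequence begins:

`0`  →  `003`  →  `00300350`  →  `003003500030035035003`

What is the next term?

003003500030035035003003003500030035035003503500300350

φ(003003500030035035003) expands symbol-by-symbol to 003 003 50 003 003 50 35 003 003 003 50 003 003 50 35 003 50 35 003 003 50; joining the 21 pieces gives the next term.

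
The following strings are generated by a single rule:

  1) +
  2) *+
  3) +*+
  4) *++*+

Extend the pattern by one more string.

Each term (from the third on) is the two preceding terms concatenated in order: term 3 = +·*+ = +*+.
Continuing: +*+ · *++*+ gives term 5.

+*+*++*+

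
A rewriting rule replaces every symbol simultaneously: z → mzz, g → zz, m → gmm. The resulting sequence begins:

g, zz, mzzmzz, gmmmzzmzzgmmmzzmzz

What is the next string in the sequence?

Rewriting the 18 symbols of gmmmzzmzzgmmmzzmzz one by one yields zz gmm gmm gmm mzz mzz gmm mzz mzz zz gmm gmm gmm mzz mzz gmm mzz mzz; concatenated:

zzgmmgmmgmmmzzmzzgmmmzzmzzzzgmmgmmgmmmzzmzzgmmmzzmzz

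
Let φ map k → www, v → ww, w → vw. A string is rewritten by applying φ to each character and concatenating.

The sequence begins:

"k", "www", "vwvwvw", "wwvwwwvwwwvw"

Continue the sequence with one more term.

Expanding wwvwwwvwwwvw: w→vw, w→vw, v→ww, w→vw, w→vw, w→vw, v→ww, w→vw, w→vw, w→vw, v→ww, w→vw. Concatenated: vw vw ww vw vw vw ww vw vw vw ww vw.

vwvwwwvwvwvwwwvwvwvwwwvw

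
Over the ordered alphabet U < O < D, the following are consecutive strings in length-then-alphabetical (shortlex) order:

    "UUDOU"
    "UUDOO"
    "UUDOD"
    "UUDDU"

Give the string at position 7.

UOUUU

Continuing the enumeration 3 steps past UUDDU: UUDDU → UUDDO → UUDDD → (answer).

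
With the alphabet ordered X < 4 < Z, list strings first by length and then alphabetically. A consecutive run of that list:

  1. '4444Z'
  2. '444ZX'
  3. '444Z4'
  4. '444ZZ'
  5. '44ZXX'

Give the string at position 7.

Stepping forward 2 times from 44ZXX: 44ZXX → 44ZX4, then the target.

44ZXZ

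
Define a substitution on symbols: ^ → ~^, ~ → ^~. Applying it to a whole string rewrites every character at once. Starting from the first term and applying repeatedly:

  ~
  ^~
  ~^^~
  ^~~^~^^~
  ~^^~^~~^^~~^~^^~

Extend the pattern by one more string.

^~~^~^^~~^^~^~~^~^^~^~~^^~~^~^^~

Replace each of the 16 characters of ~^^~^~~^^~~^~^^~ in place — ^~ ~^ ~^ ^~ ~^ ^~ ^~ ~^ ~^ ^~ ^~ ~^ ^~ ~^ ~^ ^~ — and concatenate.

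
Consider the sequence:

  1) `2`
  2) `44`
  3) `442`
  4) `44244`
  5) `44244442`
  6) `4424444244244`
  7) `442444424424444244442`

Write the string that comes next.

This is a Fibonacci-style word recurrence s(k) = s(k−1)·s(k−2): e.g. 44·2 = 442.
Continuing: 442444424424444244442 · 4424444244244 gives term 8.

4424444244244442444424424444244244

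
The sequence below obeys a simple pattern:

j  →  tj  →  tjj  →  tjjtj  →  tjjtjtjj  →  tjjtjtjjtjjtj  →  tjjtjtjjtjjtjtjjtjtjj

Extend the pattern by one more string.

tjjtjtjjtjjtjtjjtjtjjtjjtjtjjtjjtj

Each term (from the third on) is the previous term followed by the one before it: term 3 = tj·j = tjj.
So term 8 is tjjtjtjjtjjtjtjjtjtjj·tjjtjtjjtjjtj.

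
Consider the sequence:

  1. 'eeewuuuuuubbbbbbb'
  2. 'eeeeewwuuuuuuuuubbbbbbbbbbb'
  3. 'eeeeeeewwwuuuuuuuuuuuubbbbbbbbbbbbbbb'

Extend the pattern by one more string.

Reading off run lengths: e runs 3, 5, 7; w runs 1, 2, 3; u runs 6, 9, 12; b runs 7, 11, 15 — each is linear in n (n = 1, 2, …).
For the next term, n = 4, so the run lengths are 9, 4, 15, 19.

eeeeeeeeewwwwuuuuuuuuuuuuuuubbbbbbbbbbbbbbbbbbb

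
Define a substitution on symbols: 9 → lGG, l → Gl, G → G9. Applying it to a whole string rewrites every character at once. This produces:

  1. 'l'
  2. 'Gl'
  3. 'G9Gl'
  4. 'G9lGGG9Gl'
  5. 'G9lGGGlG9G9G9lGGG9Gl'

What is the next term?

Replace each of the 20 characters of G9lGGGlG9G9G9lGGG9Gl in place — G9 lGG Gl G9 G9 G9 Gl G9 lGG G9 lGG G9 lGG Gl G9 G9 G9 lGG G9 Gl — and concatenate.

G9lGGGlG9G9G9GlG9lGGG9lGGG9lGGGlG9G9G9lGGG9Gl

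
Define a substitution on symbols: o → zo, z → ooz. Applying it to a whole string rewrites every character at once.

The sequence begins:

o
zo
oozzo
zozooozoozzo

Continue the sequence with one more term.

Rewriting each symbol of zozooozoozzo: z→ooz, o→zo, z→ooz, o→zo, o→zo, o→zo, z→ooz, o→zo, o→zo, z→ooz, z→ooz, o→zo, which concatenates to ooz zo ooz zo zo zo ooz zo zo ooz ooz zo.

oozzooozzozozooozzozooozoozzo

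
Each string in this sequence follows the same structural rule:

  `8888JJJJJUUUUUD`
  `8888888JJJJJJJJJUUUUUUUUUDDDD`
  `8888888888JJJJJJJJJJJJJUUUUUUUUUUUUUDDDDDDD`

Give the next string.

8888888888888JJJJJJJJJJJJJJJJJUUUUUUUUUUUUUUUUUDDDDDDDDDD

The n-th term is 3n+1 8's then 4n+1 J's then 4n+1 U's then 3n-2 D's (n = 1, 2, …).
Setting n = 4 gives 13, 17, 17, 10 characters in each block.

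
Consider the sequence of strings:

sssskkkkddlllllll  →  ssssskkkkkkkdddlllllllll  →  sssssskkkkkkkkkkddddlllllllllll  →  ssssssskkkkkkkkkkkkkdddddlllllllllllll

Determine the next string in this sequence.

sssssssskkkkkkkkkkkkkkkkddddddlllllllllllllll

Term n consists of n+2 s's, followed by 3n-2 k's, followed by n d's, followed by 2n+3 l's, where the shown terms are n = 2, 3, 4, 5.
For the next term, n = 6, so the run lengths are 8, 16, 6, 15.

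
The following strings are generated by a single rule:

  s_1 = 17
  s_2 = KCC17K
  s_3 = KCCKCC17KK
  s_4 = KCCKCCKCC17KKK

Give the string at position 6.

Each term wraps the previous one in KCC on the left and K on the right.
From KCCKCCKCC17KKK, 2 further steps: KCCKCCKCC17KKK → KCCKCCKCCKCC17KKKK → (answer).

KCCKCCKCCKCCKCC17KKKKK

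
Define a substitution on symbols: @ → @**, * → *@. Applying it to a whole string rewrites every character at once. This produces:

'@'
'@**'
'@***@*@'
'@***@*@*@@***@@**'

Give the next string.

Rewriting the 17 symbols of @***@*@*@@***@@** one by one yields @** *@ *@ *@ @** *@ @** *@ @** @** *@ *@ *@ @** @** *@ *@; concatenated:

@***@*@*@@***@@***@@**@***@*@*@@**@***@*@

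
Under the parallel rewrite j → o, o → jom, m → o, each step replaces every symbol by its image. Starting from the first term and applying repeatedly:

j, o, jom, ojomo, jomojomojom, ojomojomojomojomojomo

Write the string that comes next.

Applying the rule to each of the 21 symbols of ojomojomojomojomojomo gives the pieces jom o jom o jom o jom o jom o jom o jom o jom o jom o jom o jom, which concatenate to the answer.

jomojomojomojomojomojomojomojomojomojomojom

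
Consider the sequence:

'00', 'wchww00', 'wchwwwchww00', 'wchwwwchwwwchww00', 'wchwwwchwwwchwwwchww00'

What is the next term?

Each term is the previous one with wchww prepended.
One more step from wchwwwchwwwchwwwchww00 gives the answer.

wchwwwchwwwchwwwchwwwchww00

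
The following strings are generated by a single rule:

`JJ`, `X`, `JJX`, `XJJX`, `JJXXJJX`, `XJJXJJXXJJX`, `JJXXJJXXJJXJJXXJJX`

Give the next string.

This is a Fibonacci-style word recurrence s(k) = s(k−2)·s(k−1): e.g. JJ·X = JJX.
Continuing: XJJXJJXXJJX · JJXXJJXXJJXJJXXJJX gives term 8.

XJJXJJXXJJXJJXXJJXXJJXJJXXJJX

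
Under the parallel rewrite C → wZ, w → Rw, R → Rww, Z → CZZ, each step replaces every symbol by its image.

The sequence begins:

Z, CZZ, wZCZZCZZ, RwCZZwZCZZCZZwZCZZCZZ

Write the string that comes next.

Applying the rule to each of the 21 symbols of RwCZZwZCZZCZZwZCZZCZZ gives the pieces Rww Rw wZ CZZ CZZ Rw CZZ wZ CZZ CZZ wZ CZZ CZZ Rw CZZ wZ CZZ CZZ wZ CZZ CZZ, which concatenate to the answer.

RwwRwwZCZZCZZRwCZZwZCZZCZZwZCZZCZZRwCZZwZCZZCZZwZCZZCZZ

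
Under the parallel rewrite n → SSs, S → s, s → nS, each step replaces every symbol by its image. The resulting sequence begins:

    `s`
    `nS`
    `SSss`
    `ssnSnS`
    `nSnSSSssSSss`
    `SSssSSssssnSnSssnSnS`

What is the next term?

ssnSnSssnSnSnSnSSSssSSssnSnSSSssSSss

Applying the rule to each of the 20 symbols of SSssSSssssnSnSssnSnS gives the pieces s s nS nS s s nS nS nS nS SSs s SSs s nS nS SSs s SSs s, which concatenate to the answer.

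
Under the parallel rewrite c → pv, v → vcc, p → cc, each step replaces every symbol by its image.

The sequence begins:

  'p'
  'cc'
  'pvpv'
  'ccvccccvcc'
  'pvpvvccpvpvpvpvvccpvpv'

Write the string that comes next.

Rewriting the 22 symbols of pvpvvccpvpvpvpvvccpvpv one by one yields cc vcc cc vcc vcc pv pv cc vcc cc vcc cc vcc cc vcc vcc pv pv cc vcc cc vcc; concatenated:

ccvccccvccvccpvpvccvccccvccccvccccvccvccpvpvccvccccvcc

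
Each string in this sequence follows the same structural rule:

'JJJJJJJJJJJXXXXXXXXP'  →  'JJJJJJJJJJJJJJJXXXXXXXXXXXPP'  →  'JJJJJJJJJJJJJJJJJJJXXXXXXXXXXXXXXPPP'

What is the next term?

Each string has the form J^{4n-1} X^{3n-1} P^{n-2}, where the shown terms are n = 3, 4, 5.
For the next term, n = 6, so the run lengths are 23, 17, 4.

JJJJJJJJJJJJJJJJJJJJJJJXXXXXXXXXXXXXXXXXPPPP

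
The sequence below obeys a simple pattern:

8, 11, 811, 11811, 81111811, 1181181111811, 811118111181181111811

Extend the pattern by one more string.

1181181111811811118111181181111811

Each term (from the third on) is the two preceding terms concatenated in order: term 3 = 8·11 = 811.
The next term joins 1181181111811 and 811118111181181111811.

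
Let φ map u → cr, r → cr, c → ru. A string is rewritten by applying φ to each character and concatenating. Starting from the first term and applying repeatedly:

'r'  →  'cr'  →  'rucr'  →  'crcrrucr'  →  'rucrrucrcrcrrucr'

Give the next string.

crcrrucrcrcrrucrrucrrucrcrcrrucr

φ(rucrrucrcrcrrucr) expands symbol-by-symbol to cr cr ru cr cr cr ru cr ru cr ru cr cr cr ru cr; joining the 16 pieces gives the next term.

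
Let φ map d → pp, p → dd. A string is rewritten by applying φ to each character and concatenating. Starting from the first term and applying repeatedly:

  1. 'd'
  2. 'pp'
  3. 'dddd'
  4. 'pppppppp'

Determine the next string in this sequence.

Rewriting each symbol of pppppppp: p→dd, p→dd, p→dd, p→dd, p→dd, p→dd, p→dd, p→dd, which concatenates to dd dd dd dd dd dd dd dd.

dddddddddddddddd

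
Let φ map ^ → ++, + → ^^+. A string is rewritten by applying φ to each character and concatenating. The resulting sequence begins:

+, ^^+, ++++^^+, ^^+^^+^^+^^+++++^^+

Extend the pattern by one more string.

++++^^+++++^^+++++^^+++++^^+^^+^^+^^+^^+++++^^+

Replace each of the 19 characters of ^^+^^+^^+^^+++++^^+ in place — ++ ++ ^^+ ++ ++ ^^+ ++ ++ ^^+ ++ ++ ^^+ ^^+ ^^+ ^^+ ^^+ ++ ++ ^^+ — and concatenate.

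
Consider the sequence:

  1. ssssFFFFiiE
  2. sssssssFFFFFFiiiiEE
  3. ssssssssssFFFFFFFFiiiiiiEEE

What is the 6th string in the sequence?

sssssssssssssssssssFFFFFFFFFFFFFFiiiiiiiiiiiiEEEEEE

Reading off run lengths: s runs 4, 7, 10; F runs 4, 6, 8; i runs 2, 4, 6; E runs 1, 2, 3 — each is linear in n, where the shown terms are n = 2, 3, 4.
For term 6, n = 7, so the run lengths are 19, 14, 12, 6.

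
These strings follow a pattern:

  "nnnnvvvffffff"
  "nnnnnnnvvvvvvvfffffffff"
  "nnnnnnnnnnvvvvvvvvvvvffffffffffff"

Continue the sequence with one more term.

Term n consists of 3n+1 n's, followed by 4n-1 v's, followed by 3n+3 f's (n = 1, 2, …).
At n = 4 the blocks have lengths 13, 15, 15.

nnnnnnnnnnnnnvvvvvvvvvvvvvvvfffffffffffffff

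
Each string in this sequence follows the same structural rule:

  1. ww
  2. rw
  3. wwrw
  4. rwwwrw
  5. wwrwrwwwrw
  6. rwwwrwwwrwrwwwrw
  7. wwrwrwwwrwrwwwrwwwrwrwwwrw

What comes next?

rwwwrwwwrwrwwwrwwwrwrwwwrwrwwwrwwwrwrwwwrw

Each term (from the third on) is the two preceding terms concatenated in order: term 3 = ww·rw = wwrw.
The next term joins rwwwrwwwrwrwwwrw and wwrwrwwwrwrwwwrwwwrwrwwwrw.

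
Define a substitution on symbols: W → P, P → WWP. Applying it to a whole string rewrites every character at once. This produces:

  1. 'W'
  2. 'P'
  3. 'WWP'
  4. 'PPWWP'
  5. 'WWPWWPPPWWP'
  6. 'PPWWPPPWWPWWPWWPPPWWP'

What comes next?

φ(PPWWPPPWWPWWPWWPPPWWP) expands symbol-by-symbol to WWP WWP P P WWP WWP WWP P P WWP P P WWP P P WWP WWP WWP P P WWP; joining the 21 pieces gives the next term.

WWPWWPPPWWPWWPWWPPPWWPPPWWPPPWWPWWPWWPPPWWP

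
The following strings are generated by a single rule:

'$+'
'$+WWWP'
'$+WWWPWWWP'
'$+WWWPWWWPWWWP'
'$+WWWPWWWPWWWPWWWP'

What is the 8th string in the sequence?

The strings grow by a fixed suffix WWWP each time.
From $+WWWPWWWPWWWPWWWP, 3 further steps: $+WWWPWWWPWWWPWWWP → $+WWWPWWWPWWWPWWWPWWWP → $+WWWPWWWPWWWPWWWPWWWPWWWP → (answer).

$+WWWPWWWPWWWPWWWPWWWPWWWPWWWP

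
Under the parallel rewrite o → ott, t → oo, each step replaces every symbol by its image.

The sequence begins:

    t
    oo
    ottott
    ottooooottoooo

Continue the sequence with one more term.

ottooooottottottottottooooottottottott

Replace each of the 14 characters of ottooooottoooo in place — ott oo oo ott ott ott ott ott oo oo ott ott ott ott — and concatenate.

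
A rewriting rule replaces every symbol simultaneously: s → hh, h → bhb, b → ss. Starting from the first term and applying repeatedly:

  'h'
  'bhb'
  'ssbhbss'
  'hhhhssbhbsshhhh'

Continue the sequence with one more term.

bhbbhbbhbbhbhhhhssbhbsshhhhbhbbhbbhbbhb

φ(hhhhssbhbsshhhh) expands symbol-by-symbol to bhb bhb bhb bhb hh hh ss bhb ss hh hh bhb bhb bhb bhb; joining the 15 pieces gives the next term.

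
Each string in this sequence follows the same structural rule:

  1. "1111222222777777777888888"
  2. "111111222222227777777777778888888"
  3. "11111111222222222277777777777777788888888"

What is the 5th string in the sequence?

111111111111222222222222227777777777777777777778888888888

Each string has the form 1^{2n-2} 2^{2n} 7^{3n} 8^{n+3}, where the shown terms are n = 3, 4, 5.
For term 5, n = 7, so the run lengths are 12, 14, 21, 10.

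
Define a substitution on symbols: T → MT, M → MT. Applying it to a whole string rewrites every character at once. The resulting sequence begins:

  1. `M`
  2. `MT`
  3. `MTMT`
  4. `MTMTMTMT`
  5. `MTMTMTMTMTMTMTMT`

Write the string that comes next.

φ(MTMTMTMTMTMTMTMT) expands symbol-by-symbol to MT MT MT MT MT MT MT MT MT MT MT MT MT MT MT MT; joining the 16 pieces gives the next term.

MTMTMTMTMTMTMTMTMTMTMTMTMTMTMTMT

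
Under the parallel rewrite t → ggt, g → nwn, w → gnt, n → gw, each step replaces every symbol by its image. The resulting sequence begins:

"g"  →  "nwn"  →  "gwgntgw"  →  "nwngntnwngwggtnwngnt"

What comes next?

gwgntgwnwngwggtgwgntgwnwngntnwnnwnggtgwgntgwnwngwggt

Applying the rule to each of the 20 symbols of nwngntnwngwggtnwngnt gives the pieces gw gnt gw nwn gw ggt gw gnt gw nwn gnt nwn nwn ggt gw gnt gw nwn gw ggt, which concatenate to the answer.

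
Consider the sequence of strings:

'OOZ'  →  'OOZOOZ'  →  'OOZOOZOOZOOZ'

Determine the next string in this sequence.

Every step duplicates the string.
So the next term is two copies of OOZOOZOOZOOZ.

OOZOOZOOZOOZOOZOOZOOZOOZ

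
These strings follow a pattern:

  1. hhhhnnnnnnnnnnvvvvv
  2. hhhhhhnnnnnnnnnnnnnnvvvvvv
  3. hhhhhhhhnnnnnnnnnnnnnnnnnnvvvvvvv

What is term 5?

Term n consists of 2n h's, followed by 4n+2 n's, followed by n+3 v's, where the shown terms are n = 2, 3, 4.
At n = 6 the blocks have lengths 12, 26, 9.

hhhhhhhhhhhhnnnnnnnnnnnnnnnnnnnnnnnnnnvvvvvvvvv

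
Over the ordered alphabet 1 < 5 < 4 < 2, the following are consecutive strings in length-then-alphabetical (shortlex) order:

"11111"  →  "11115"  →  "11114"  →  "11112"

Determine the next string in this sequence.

Find the rightmost character of 11112 below 2, bump it to the next letter, and reset everything to its right to 1.

11151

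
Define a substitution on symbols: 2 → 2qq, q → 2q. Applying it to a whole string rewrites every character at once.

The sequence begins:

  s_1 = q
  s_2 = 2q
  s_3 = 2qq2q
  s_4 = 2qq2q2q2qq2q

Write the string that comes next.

Expanding 2qq2q2q2qq2q: 2→2qq, q→2q, q→2q, 2→2qq, q→2q, 2→2qq, q→2q, 2→2qq, q→2q, q→2q, 2→2qq, q→2q. Concatenated: 2qq 2q 2q 2qq 2q 2qq 2q 2qq 2q 2q 2qq 2q.

2qq2q2q2qq2q2qq2q2qq2q2q2qq2q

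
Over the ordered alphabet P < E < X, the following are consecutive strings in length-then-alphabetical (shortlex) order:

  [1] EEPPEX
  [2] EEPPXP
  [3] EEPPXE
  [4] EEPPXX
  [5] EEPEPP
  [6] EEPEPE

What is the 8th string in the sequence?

EEPEEP

Continuing the enumeration 2 steps past EEPEPE: EEPEPE → EEPEPX → (answer).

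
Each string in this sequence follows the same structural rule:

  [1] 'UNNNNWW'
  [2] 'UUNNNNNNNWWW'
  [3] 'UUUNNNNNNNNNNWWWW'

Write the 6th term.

Term n consists of n U's, followed by 3n+1 N's, followed by n+1 W's (n = 1, 2, …).
At n = 6 the blocks have lengths 6, 19, 7.

UUUUUUNNNNNNNNNNNNNNNNNNNWWWWWWW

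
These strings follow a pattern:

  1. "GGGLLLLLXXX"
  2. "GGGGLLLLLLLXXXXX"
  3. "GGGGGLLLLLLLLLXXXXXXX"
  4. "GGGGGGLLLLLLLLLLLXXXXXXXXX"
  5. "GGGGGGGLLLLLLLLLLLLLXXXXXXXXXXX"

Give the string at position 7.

Each string has the form G^{n+1} L^{2n+1} X^{2n-1}, where the shown terms are n = 2, 3, 4, 5, 6.
At n = 8 the blocks have lengths 9, 17, 15.

GGGGGGGGGLLLLLLLLLLLLLLLLLXXXXXXXXXXXXXXX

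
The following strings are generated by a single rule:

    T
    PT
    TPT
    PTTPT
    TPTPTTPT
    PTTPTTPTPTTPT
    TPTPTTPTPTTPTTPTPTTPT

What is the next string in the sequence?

This is a Fibonacci-style word recurrence s(k) = s(k−2)·s(k−1): e.g. T·PT = TPT.
Continuing: PTTPTTPTPTTPT · TPTPTTPTPTTPTTPTPTTPT gives term 8.

PTTPTTPTPTTPTTPTPTTPTPTTPTTPTPTTPT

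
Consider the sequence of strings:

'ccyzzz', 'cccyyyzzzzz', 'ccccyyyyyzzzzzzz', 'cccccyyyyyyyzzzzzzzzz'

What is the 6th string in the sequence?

cccccccyyyyyyyyyyyzzzzzzzzzzzzz

Reading off run lengths: c runs 2, 3, 4, 5; y runs 1, 3, 5, 7; z runs 3, 5, 7, 9 — each is linear in n (n = 1, 2, …).
Setting n = 6 gives 7, 11, 13 characters in each block.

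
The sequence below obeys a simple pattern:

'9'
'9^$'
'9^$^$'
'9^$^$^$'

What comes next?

9^$^$^$^$

Every step adds ^$ to the end: s(k+1) = s(k)·^$.
One more step from 9^$^$^$ gives the answer.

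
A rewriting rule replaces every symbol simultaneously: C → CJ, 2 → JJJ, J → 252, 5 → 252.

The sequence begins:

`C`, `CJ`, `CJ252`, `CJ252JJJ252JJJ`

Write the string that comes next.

Rewriting the 14 symbols of CJ252JJJ252JJJ one by one yields CJ 252 JJJ 252 JJJ 252 252 252 JJJ 252 JJJ 252 252 252; concatenated:

CJ252JJJ252JJJ252252252JJJ252JJJ252252252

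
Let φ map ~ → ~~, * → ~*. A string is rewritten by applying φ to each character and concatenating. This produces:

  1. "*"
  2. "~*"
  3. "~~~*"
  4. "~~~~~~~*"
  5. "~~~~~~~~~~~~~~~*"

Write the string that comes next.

Rewriting the 16 symbols of ~~~~~~~~~~~~~~~* one by one yields ~~ ~~ ~~ ~~ ~~ ~~ ~~ ~~ ~~ ~~ ~~ ~~ ~~ ~~ ~~ ~*; concatenated:

~~~~~~~~~~~~~~~~~~~~~~~~~~~~~~~*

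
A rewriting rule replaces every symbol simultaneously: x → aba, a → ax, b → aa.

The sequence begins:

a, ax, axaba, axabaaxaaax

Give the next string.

Apply φ to axabaaxaaax symbol by symbol: a→ax, x→aba, a→ax, b→aa, a→ax, a→ax, x→aba, a→ax, a→ax, a→ax, x→aba; joined: ax aba ax aa ax ax aba ax ax ax aba.

axabaaxaaaxaxabaaxaxaxaba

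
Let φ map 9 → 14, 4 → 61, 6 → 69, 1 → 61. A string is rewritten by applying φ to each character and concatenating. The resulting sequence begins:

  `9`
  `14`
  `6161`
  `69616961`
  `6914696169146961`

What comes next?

Rewriting the 16 symbols of 6914696169146961 one by one yields 69 14 61 61 69 14 69 61 69 14 61 61 69 14 69 61; concatenated:

69146161691469616914616169146961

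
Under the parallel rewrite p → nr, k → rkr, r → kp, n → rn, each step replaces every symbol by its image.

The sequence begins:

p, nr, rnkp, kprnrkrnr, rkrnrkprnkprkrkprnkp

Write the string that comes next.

Rewriting the 20 symbols of rkrnrkprnkprkrkprnkp one by one yields kp rkr kp rn kp rkr nr kp rn rkr nr kp rkr kp rkr nr kp rn rkr nr; concatenated:

kprkrkprnkprkrnrkprnrkrnrkprkrkprkrnrkprnrkrnr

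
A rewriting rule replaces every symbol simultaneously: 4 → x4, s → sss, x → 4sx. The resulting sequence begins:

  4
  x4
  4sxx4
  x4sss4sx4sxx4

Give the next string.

4sxx4sssssssssx4sss4sxx4sss4sx4sxx4

Replace each of the 13 characters of x4sss4sx4sxx4 in place — 4sx x4 sss sss sss x4 sss 4sx x4 sss 4sx 4sx x4 — and concatenate.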